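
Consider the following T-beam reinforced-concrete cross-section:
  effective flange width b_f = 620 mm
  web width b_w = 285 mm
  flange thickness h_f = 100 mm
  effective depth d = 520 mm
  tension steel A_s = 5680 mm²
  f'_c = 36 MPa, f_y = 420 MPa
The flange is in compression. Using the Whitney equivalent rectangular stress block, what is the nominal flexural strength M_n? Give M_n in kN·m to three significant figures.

Tension: T = A_s f_y = 5680 × 420 = 2385600 N.
Try a within the flange: a = T/(0.85 f'_c b_f) = 2385600/(0.85 × 36 × 620) = 125.74 mm.
a = 125.74 > h_f = 100 mm: the block extends into the web. Split into flange-overhang and web parts.
C_f = 0.85 f'_c (b_f − b_w) h_f = 0.85 × 36 × (620 − 285) × 100 = 1025100 N.
Remaining web compression depth: a_w = (T − C_f)/(0.85 f'_c b_w) = (2385600 − 1025100)/(0.85 × 36 × 285) = 156.00 mm.
M_n = C_f(d − h_f/2) + (T − C_f)(d − a_w/2) = 1025100 × (520 − 50) + 1360500 × (520 − 78) = 481.80 + 601.34 = 1083.14 × 10⁶ N·mm.
M_n = 1083.14 kN·m.

M_n ≈ 1080 kN·m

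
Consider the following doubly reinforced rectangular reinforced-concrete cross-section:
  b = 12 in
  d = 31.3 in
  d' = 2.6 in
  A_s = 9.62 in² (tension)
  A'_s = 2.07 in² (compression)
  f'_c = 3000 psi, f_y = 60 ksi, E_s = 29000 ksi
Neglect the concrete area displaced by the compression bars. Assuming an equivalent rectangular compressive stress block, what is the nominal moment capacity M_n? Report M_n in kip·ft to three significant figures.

M_n ≈ 1200 kip·ft

Assume both steels yield.
a = (A_s − A'_s) f_y/(0.85 f'_c b) = (9.62 − 2.07) × 60/(0.85 × 3 × 12) = 14.804 in.
c = a/β₁ = 14.804/0.85 = 17.416 in; ε'_s = 0.003(c − d')/c = 0.0026 ≥ ε_y = 0.0021, so the compression steel yields.
M_n = (A_s − A'_s) f_y (d − a/2) + A'_s f_y (d − d') = 453 × (31.3 − 7.402) + 124.2 × (31.3 − 2.6) = 10825.8 + 3564.5 = 14390.3 kip·in = 14390.3/12 = 1199.19 kip·ft.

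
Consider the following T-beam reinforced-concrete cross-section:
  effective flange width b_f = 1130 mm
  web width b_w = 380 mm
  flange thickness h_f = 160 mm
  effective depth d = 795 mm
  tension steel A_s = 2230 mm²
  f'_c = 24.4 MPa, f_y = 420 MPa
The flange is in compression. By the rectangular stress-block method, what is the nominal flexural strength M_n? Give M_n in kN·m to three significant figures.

Tension: T = A_s f_y = 2230 × 420 = 936600 N.
Try a within the flange: a = T/(0.85 f'_c b_f) = 936600/(0.85 × 24.4 × 1130) = 39.96 mm.
Since a = 39.96 ≤ h_f = 160 mm, the stress block lies entirely in the flange; analyse as a rectangular beam of width b_f.
M_n = T(d − a/2) = 936600 × (795 − 19.98) = 725.88 × 10⁶ N·mm.
M_n = 725.88 kN·m.

M_n ≈ 726 kN·m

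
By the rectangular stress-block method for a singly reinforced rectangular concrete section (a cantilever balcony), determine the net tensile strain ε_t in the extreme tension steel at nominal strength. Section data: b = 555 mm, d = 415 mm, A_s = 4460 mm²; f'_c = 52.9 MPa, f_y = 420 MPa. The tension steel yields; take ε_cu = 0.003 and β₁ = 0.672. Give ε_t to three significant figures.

a = A_s f_y/(0.85 f'_c b) = 75.06 mm.
β₁ = 0.672, so c = a/β₁ = 75.06/0.672 = 111.70 mm.
From the linear strain diagram with ε_cu = 0.003: ε_t = 0.003 (d − c)/c = 0.003 × (415 − 111.70)/111.70 = 0.00815.
Since ε_t ≥ 0.005, the section is tension-controlled.

ε_t ≈ 0.00815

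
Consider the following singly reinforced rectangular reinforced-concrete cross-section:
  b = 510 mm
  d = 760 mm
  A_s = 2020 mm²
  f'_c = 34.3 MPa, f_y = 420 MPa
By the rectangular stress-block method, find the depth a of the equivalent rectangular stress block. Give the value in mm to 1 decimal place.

a ≈ 57.1 mm

T = A_s f_y = 2020 × 420 = 848400 N = 848.4 kN.
Setting C = 0.85 f'_c a b equal to T: a = 848400/(0.85 × 34.3 × 510) = 57.1 mm.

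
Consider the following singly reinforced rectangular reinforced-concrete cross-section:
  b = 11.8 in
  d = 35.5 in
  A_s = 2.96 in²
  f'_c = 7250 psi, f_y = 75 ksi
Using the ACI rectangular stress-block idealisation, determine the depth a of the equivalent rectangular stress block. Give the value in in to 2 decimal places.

T = A_s f_y = 2.96 × 75 = 222 kips.
a = T/(0.85 f'_c b) = 222/(0.85 × 7.25 × 11.8) = 3.05 in.

a ≈ 3.05 in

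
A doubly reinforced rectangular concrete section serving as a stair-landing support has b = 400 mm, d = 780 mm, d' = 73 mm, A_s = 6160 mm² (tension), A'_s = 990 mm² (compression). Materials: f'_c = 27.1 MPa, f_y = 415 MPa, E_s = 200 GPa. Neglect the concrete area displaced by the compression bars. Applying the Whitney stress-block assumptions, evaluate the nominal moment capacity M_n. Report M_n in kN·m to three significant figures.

Assume both tension and compression steel yield.
Net tension couple steel: A_s − A'_s = 5170 mm².
a = (A_s − A'_s) f_y / (0.85 f'_c b) = 2145550/(0.85 × 27.1 × 400) = 232.86 mm.
c = a/β₁ = 232.86/0.85 = 273.95 mm; ε'_s = 0.003(c − d')/c = 0.0022 ≥ f_y/E_s = 0.0021, so compression steel does yield.
M_n = (A_s − A'_s) f_y (d − a/2) + A'_s f_y (d − d') = [2145550 × (780 − 116.43) + 410850 × (780 − 73)] × 10⁻⁶ = 1423.72 + 290.47 = 1714.19 kN·m.

M_n ≈ 1710 kN·m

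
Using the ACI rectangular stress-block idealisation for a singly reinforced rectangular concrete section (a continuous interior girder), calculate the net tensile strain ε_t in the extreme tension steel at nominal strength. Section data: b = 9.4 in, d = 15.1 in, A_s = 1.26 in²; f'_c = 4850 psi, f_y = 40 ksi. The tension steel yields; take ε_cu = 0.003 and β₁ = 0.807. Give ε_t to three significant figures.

a = A_s f_y/(0.85 f'_c b) = 1.301 in.
β₁ = 0.807, so c = a/β₁ = 1.301/0.807 = 1.612 in.
From the linear strain diagram with ε_cu = 0.003: ε_t = 0.003 (d − c)/c = 0.003 × (15.1 − 1.612)/1.612 = 0.0251.
Since ε_t ≥ 0.005, the section is tension-controlled.

ε_t ≈ 0.0251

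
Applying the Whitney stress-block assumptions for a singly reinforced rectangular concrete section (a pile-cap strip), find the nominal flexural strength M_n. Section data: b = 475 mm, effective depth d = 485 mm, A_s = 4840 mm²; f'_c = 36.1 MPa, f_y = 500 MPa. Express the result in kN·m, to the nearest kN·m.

T = A_s f_y = 4840 × 500 = 2420000 N = 2420 kN.
From C = T: a = T/(0.85 f'_c b) = 2420000/(0.85 × 36.1 × 475) = 166.03 mm.
M_n = T(d − a/2) = 2420 kN × (485 − 83.015) mm = 972.80 kN·m.

M_n ≈ 973 kN·m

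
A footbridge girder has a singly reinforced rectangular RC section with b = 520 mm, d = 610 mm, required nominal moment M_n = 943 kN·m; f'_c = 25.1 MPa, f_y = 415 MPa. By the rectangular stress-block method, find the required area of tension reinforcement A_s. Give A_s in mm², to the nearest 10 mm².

With M_n = 0.85 f'_c a b (d − a/2), solve the quadratic for a:
a = d − √(d² − 2M_n/(0.85 f'_c b)) = 610 − √(610² − 2 × 943×10⁶/(0.85 × 25.1 × 520)) = 160.44 mm.
A_s = 0.85 f'_c a b / f_y = 0.85 × 25.1 × 160.44 × 520 / 415 = 4289.0 mm².

A_s ≈ 4290 mm²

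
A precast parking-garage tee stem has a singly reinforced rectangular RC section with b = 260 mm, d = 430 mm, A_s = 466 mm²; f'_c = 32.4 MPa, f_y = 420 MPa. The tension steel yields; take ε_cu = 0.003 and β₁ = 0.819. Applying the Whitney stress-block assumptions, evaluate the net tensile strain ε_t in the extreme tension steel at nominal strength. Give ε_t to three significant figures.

ε_t ≈ 0.0357

a = A_s f_y/(0.85 f'_c b) = 27.33 mm.
β₁ = 0.819, so c = a/β₁ = 27.33/0.819 = 33.37 mm.
From the linear strain diagram with ε_cu = 0.003: ε_t = 0.003 (d − c)/c = 0.003 × (430 − 33.37)/33.37 = 0.0357.
Since ε_t ≥ 0.005, the section is tension-controlled.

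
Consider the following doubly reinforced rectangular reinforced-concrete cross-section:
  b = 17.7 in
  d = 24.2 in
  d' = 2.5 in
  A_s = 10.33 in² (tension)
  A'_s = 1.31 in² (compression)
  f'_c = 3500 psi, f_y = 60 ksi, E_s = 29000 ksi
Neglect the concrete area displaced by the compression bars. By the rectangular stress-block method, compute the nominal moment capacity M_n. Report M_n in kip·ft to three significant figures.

Assume both steels yield.
a = (A_s − A'_s) f_y/(0.85 f'_c b) = (10.33 − 1.31) × 60/(0.85 × 3.5 × 17.7) = 10.278 in.
c = a/β₁ = 10.278/0.85 = 12.092 in; ε'_s = 0.003(c − d')/c = 0.0024 ≥ ε_y = 0.0021, so the compression steel yields.
M_n = (A_s − A'_s) f_y (d − a/2) + A'_s f_y (d − d') = 541.2 × (24.2 − 5.139) + 78.6 × (24.2 − 2.5) = 10315.8 + 1705.6 = 12021.4 kip·in = 12021.4/12 = 1001.78 kip·ft.

M_n ≈ 1000 kip·ft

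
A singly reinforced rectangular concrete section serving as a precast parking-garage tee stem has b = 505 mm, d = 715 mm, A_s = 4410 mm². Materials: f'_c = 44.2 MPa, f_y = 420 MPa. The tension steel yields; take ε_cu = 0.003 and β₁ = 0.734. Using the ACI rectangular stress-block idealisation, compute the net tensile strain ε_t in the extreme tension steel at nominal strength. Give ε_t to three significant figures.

ε_t ≈ 0.0131

a = A_s f_y/(0.85 f'_c b) = 97.62 mm.
β₁ = 0.734, so c = a/β₁ = 97.62/0.734 = 133.00 mm.
From the linear strain diagram with ε_cu = 0.003: ε_t = 0.003 (d − c)/c = 0.003 × (715 − 133.00)/133.00 = 0.0131.
Since ε_t ≥ 0.005, the section is tension-controlled.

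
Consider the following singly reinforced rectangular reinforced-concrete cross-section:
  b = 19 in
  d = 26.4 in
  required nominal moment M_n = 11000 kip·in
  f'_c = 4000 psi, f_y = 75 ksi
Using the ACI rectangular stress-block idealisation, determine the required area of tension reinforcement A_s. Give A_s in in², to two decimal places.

A_s ≈ 6.48 in²

From M_n = 0.85 f'_c a b (d − a/2):
a = d − √(d² − 2M_n/(0.85 f'_c b)) = 26.4 − √(26.4² − 2 × 11000/(0.85 × 4 × 19)) = 7.521 in.
A_s = 0.85 f'_c a b / f_y = 0.85 × 4 × 7.521 × 19 / 75 = 6.478 in².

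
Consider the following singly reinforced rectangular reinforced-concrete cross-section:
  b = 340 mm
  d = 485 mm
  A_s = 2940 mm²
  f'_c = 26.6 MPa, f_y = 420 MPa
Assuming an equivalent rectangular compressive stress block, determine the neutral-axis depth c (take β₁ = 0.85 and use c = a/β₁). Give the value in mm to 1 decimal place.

T = A_s f_y = 2940 × 420 = 1234800 N = 1234.8 kN.
Setting C = 0.85 f'_c a b equal to T: a = 1234800/(0.85 × 26.6 × 340) = 160.626 mm.
With β₁ = 0.85, c = a/β₁ = 160.626/0.85 = 189.0 mm.

c ≈ 189.0 mm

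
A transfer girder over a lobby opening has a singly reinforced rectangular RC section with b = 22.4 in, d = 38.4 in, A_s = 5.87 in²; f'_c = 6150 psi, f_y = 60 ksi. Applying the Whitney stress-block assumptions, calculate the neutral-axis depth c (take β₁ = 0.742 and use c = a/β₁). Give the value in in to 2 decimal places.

c ≈ 4.05 in

T = A_s f_y = 5.87 × 60 = 352.2 kips.
a = T/(0.85 f'_c b) = 352.2/(0.85 × 6.15 × 22.4) = 3.0078 in.
With β₁ = 0.742, c = a/β₁ = 3.0078/0.742 = 4.05 in.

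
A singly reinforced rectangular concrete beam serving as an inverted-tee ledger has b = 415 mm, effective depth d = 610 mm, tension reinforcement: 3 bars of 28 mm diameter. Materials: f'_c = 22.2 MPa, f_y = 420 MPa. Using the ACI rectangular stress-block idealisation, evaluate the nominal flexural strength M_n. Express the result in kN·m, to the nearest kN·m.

M_n ≈ 435 kN·m

A_s = 3 × 616 = 1848 mm².
T = A_s f_y = 1848 × 420 = 776160 N = 776.16 kN.
From C = T: a = T/(0.85 f'_c b) = 776160/(0.85 × 22.2 × 415) = 99.11 mm.
M_n = T(d − a/2) = 776.16 kN × (610 − 49.555) mm = 434.99 kN·m.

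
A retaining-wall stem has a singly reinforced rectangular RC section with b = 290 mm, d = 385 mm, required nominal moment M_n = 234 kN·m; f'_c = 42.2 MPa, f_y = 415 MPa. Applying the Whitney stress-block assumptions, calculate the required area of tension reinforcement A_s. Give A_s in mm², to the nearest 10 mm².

With M_n = 0.85 f'_c a b (d − a/2), solve the quadratic for a:
a = d − √(d² − 2M_n/(0.85 f'_c b)) = 385 − √(385² − 2 × 234×10⁶/(0.85 × 42.2 × 290)) = 63.70 mm.
A_s = 0.85 f'_c a b / f_y = 0.85 × 42.2 × 63.70 × 290 / 415 = 1596.7 mm².

A_s ≈ 1600 mm²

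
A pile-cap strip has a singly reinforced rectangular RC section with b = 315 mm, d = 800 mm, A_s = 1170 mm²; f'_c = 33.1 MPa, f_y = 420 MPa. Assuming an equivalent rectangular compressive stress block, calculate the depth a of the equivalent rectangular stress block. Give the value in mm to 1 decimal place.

T = A_s f_y = 1170 × 420 = 491400 N = 491.4 kN.
Setting C = 0.85 f'_c a b equal to T: a = 491400/(0.85 × 33.1 × 315) = 55.4 mm.

a ≈ 55.4 mm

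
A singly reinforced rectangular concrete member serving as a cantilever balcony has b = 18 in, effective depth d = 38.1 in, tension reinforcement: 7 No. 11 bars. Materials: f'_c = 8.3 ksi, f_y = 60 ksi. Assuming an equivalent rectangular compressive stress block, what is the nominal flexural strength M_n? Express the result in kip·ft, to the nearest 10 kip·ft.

M_n ≈ 1940 kip·ft

A_s = 7 × 1.56 = 10.92 in².
T = A_s f_y = 10.92 × 60 = 655.2 kips.
a = T/(0.85 f'_c b) = 655.2/(0.85 × 8.3 × 18) = 5.159 in.
M_n = T(d − a/2) = 655.2 × (38.1 − 2.5795) = 23273.0 kip·in = 23273.0/12 = 1939.42 kip·ft.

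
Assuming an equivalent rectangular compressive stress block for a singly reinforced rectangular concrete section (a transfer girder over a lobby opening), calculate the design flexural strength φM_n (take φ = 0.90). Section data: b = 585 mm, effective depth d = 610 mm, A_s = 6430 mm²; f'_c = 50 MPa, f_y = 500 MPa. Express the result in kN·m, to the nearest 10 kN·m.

T = A_s f_y = 6430 × 500 = 3215000 N = 3215 kN.
From C = T: a = T/(0.85 f'_c b) = 3215000/(0.85 × 50 × 585) = 129.31 mm.
M_n = T(d − a/2) = 3215 kN × (610 − 64.655) mm = 1753.28 kN·m.
φM_n = 0.90 × 1753.28 = 1577.95 kN·m.

φM_n ≈ 1580 kN·m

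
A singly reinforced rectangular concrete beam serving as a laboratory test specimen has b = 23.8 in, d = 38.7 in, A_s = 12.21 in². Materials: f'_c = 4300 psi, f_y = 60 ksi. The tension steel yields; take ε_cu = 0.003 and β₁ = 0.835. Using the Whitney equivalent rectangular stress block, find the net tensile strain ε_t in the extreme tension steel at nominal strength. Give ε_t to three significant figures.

ε_t ≈ 0.00851

a = A_s f_y/(0.85 f'_c b) = 8.422 in.
β₁ = 0.835, so c = a/β₁ = 8.422/0.835 = 10.086 in.
From the linear strain diagram with ε_cu = 0.003: ε_t = 0.003 (d − c)/c = 0.003 × (38.7 − 10.086)/10.086 = 0.00851.
Since ε_t ≥ 0.005, the section is tension-controlled.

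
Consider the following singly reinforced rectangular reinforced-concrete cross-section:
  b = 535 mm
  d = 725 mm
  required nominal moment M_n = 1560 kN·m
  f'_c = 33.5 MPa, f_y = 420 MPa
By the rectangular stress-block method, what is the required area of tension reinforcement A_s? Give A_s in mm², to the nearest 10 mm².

A_s ≈ 5750 mm²

With M_n = 0.85 f'_c a b (d − a/2), solve the quadratic for a:
a = d − √(d² − 2M_n/(0.85 f'_c b)) = 725 − √(725² − 2 × 1560×10⁶/(0.85 × 33.5 × 535)) = 158.59 mm.
A_s = 0.85 f'_c a b / f_y = 0.85 × 33.5 × 158.59 × 535 / 420 = 5752.3 mm².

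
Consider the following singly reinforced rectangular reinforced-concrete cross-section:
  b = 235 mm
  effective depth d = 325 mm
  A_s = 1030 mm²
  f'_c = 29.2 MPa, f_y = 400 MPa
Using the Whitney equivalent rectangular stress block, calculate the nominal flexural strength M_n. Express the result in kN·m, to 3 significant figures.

M_n ≈ 119 kN·m

T = A_s f_y = 1030 × 400 = 412000 N = 412 kN.
From C = T: a = T/(0.85 f'_c b) = 412000/(0.85 × 29.2 × 235) = 70.64 mm.
M_n = T(d − a/2) = 412 kN × (325 − 35.32) mm = 119.35 kN·m.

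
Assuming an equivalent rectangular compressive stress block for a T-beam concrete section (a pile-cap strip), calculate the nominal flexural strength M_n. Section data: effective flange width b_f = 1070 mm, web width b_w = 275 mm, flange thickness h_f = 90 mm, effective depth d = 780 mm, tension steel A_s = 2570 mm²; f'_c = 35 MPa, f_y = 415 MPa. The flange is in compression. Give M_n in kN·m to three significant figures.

M_n ≈ 814 kN·m

Tension: T = A_s f_y = 2570 × 415 = 1066550 N.
Try a within the flange: a = T/(0.85 f'_c b_f) = 1066550/(0.85 × 35 × 1070) = 33.51 mm.
Since a = 33.51 ≤ h_f = 90 mm, the stress block lies entirely in the flange; analyse as a rectangular beam of width b_f.
M_n = T(d − a/2) = 1066550 × (780 − 16.755) = 814.04 × 10⁶ N·mm.
M_n = 814.04 kN·m.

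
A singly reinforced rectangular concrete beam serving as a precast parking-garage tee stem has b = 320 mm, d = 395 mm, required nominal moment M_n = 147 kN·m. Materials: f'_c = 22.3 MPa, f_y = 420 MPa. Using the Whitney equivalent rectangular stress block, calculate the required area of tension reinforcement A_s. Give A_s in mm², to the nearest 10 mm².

A_s ≈ 970 mm²

With M_n = 0.85 f'_c a b (d − a/2), solve the quadratic for a:
a = d − √(d² − 2M_n/(0.85 f'_c b)) = 395 − √(395² − 2 × 147×10⁶/(0.85 × 22.3 × 320)) = 67.04 mm.
A_s = 0.85 f'_c a b / f_y = 0.85 × 22.3 × 67.04 × 320 / 420 = 968.2 mm².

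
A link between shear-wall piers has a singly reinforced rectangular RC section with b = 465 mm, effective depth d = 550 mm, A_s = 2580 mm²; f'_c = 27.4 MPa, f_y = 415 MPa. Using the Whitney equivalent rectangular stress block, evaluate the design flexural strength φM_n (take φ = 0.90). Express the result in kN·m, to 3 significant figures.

φM_n ≈ 482 kN·m

T = A_s f_y = 2580 × 415 = 1070700 N = 1070.7 kN.
From C = T: a = T/(0.85 f'_c b) = 1070700/(0.85 × 27.4 × 465) = 98.87 mm.
M_n = T(d − a/2) = 1070.7 kN × (550 − 49.435) mm = 535.95 kN·m.
φM_n = 0.90 × 535.95 = 482.36 kN·m.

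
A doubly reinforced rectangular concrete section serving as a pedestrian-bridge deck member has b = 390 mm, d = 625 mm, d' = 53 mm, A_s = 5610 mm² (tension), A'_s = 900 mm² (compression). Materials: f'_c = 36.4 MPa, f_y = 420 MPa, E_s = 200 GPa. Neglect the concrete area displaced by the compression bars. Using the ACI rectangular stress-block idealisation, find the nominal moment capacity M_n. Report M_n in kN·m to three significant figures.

Assume both tension and compression steel yield.
Net tension couple steel: A_s − A'_s = 4710 mm².
a = (A_s − A'_s) f_y / (0.85 f'_c b) = 1978200/(0.85 × 36.4 × 390) = 163.94 mm.
c = a/β₁ = 163.94/0.79 = 207.52 mm; ε'_s = 0.003(c − d')/c = 0.0022 ≥ f_y/E_s = 0.0021, so compression steel does yield.
M_n = (A_s − A'_s) f_y (d − a/2) + A'_s f_y (d − d') = [1978200 × (625 − 81.97) + 378000 × (625 − 53)] × 10⁻⁶ = 1074.22 + 216.22 = 1290.44 kN·m.

M_n ≈ 1290 kN·m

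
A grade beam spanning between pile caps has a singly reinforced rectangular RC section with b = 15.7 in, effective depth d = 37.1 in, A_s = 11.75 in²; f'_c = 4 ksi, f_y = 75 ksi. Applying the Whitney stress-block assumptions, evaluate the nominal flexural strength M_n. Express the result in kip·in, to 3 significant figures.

M_n ≈ 25400 kip·in

T = A_s f_y = 11.75 × 75 = 881.25 kips.
a = T/(0.85 f'_c b) = 881.25/(0.85 × 4 × 15.7) = 16.509 in.
M_n = T(d − a/2) = 881.25 × (37.1 − 8.2545) = 25420.1 kip·in.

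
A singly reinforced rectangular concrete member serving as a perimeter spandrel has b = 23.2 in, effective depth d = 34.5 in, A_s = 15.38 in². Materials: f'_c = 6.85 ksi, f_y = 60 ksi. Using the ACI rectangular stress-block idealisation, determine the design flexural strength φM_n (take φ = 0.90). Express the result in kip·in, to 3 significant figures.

T = A_s f_y = 15.38 × 60 = 922.8 kips.
a = T/(0.85 f'_c b) = 922.8/(0.85 × 6.85 × 23.2) = 6.831 in.
M_n = T(d − a/2) = 922.8 × (34.5 − 3.4155) = 28684.8 kip·in.
φM_n = 0.90 × 28684.8 = 25816.3 kip·in.

φM_n ≈ 25800 kip·in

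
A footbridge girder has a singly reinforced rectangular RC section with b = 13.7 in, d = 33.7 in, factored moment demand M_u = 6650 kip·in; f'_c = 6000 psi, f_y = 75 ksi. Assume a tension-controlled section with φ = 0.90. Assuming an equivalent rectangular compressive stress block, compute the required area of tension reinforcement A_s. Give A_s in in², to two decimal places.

A_s ≈ 3.07 in²

M_n = M_u/φ = 6650/0.90 = 7388.89 kip·in.
From M_n = 0.85 f'_c a b (d − a/2):
a = d − √(d² − 2M_n/(0.85 f'_c b)) = 33.7 − √(33.7² − 2 × 7388.89/(0.85 × 6 × 13.7)) = 3.300 in.
A_s = 0.85 f'_c a b / f_y = 0.85 × 6 × 3.300 × 13.7 / 75 = 3.074 in².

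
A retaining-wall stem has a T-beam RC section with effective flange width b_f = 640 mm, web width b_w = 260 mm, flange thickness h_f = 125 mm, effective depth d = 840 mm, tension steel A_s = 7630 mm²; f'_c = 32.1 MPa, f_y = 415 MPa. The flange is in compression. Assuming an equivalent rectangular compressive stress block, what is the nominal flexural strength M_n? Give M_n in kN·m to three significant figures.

M_n ≈ 2330 kN·m

Tension: T = A_s f_y = 7630 × 415 = 3166450 N.
Try a within the flange: a = T/(0.85 f'_c b_f) = 3166450/(0.85 × 32.1 × 640) = 181.33 mm.
a = 181.33 > h_f = 125 mm: the block extends into the web. Split into flange-overhang and web parts.
C_f = 0.85 f'_c (b_f − b_w) h_f = 0.85 × 32.1 × (640 − 260) × 125 = 1296038 N.
Remaining web compression depth: a_w = (T − C_f)/(0.85 f'_c b_w) = (3166450 − 1296038)/(0.85 × 32.1 × 260) = 263.66 mm.
M_n = C_f(d − h_f/2) + (T − C_f)(d − a_w/2) = 1296038 × (840 − 62.5) + 1870412 × (840 − 131.83) = 1007.67 + 1324.57 = 2332.24 × 10⁶ N·mm.
M_n = 2332.24 kN·m.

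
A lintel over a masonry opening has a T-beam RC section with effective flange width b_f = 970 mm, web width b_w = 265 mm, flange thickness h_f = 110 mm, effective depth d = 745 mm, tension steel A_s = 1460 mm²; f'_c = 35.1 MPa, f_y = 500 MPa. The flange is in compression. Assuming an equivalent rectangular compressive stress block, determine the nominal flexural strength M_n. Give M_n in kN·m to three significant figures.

M_n ≈ 535 kN·m

Tension: T = A_s f_y = 1460 × 500 = 730000 N.
Try a within the flange: a = T/(0.85 f'_c b_f) = 730000/(0.85 × 35.1 × 970) = 25.22 mm.
Since a = 25.22 ≤ h_f = 110 mm, the stress block lies entirely in the flange; analyse as a rectangular beam of width b_f.
M_n = T(d − a/2) = 730000 × (745 − 12.61) = 534.64 × 10⁶ N·mm.
M_n = 534.64 kN·m.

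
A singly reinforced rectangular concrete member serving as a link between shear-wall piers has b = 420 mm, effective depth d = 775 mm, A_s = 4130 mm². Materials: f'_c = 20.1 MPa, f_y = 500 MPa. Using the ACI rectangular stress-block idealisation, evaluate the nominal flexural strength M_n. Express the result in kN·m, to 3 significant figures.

M_n ≈ 1300 kN·m

T = A_s f_y = 4130 × 500 = 2065000 N = 2065 kN.
From C = T: a = T/(0.85 f'_c b) = 2065000/(0.85 × 20.1 × 420) = 287.78 mm.
M_n = T(d − a/2) = 2065 kN × (775 − 143.89) mm = 1303.24 kN·m.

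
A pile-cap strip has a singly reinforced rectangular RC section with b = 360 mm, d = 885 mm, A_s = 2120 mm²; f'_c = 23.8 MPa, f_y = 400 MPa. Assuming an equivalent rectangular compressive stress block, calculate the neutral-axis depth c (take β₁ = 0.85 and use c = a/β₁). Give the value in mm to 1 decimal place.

T = A_s f_y = 2120 × 400 = 848000 N = 848 kN.
Setting C = 0.85 f'_c a b equal to T: a = 848000/(0.85 × 23.8 × 360) = 116.439 mm.
With β₁ = 0.85, c = a/β₁ = 116.439/0.85 = 137.0 mm.

c ≈ 137.0 mm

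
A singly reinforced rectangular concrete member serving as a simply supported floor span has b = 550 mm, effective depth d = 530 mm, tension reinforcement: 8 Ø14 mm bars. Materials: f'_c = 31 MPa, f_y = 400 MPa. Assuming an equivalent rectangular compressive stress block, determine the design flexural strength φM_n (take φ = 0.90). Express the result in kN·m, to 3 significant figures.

φM_n ≈ 228 kN·m

A_s = 8 × 154 = 1232 mm².
T = A_s f_y = 1232 × 400 = 492800 N = 492.8 kN.
From C = T: a = T/(0.85 f'_c b) = 492800/(0.85 × 31 × 550) = 34.00 mm.
M_n = T(d − a/2) = 492.8 kN × (530 − 17) mm = 252.81 kN·m.
φM_n = 0.90 × 252.81 = 227.53 kN·m.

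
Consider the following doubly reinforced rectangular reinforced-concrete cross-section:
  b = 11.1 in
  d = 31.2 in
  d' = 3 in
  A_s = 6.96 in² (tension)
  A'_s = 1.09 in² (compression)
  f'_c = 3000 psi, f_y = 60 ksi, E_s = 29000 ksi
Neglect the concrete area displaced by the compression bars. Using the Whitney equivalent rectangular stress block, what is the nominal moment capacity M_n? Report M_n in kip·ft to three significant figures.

Assume both steels yield.
a = (A_s − A'_s) f_y/(0.85 f'_c b) = (6.96 − 1.09) × 60/(0.85 × 3 × 11.1) = 12.443 in.
c = a/β₁ = 12.443/0.85 = 14.639 in; ε'_s = 0.003(c − d')/c = 0.0024 ≥ ε_y = 0.0021, so the compression steel yields.
M_n = (A_s − A'_s) f_y (d − a/2) + A'_s f_y (d − d') = 352.2 × (31.2 − 6.2215) + 65.4 × (31.2 − 3) = 8797.4 + 1844.3 = 10641.7 kip·in = 10641.7/12 = 886.81 kip·ft.

M_n ≈ 887 kip·ft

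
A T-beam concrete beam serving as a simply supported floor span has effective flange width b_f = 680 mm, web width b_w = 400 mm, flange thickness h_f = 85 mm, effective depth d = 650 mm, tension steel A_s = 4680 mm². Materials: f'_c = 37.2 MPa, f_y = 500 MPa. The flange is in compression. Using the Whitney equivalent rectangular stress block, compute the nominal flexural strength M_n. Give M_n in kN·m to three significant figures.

M_n ≈ 1390 kN·m

Tension: T = A_s f_y = 4680 × 500 = 2340000 N.
Try a within the flange: a = T/(0.85 f'_c b_f) = 2340000/(0.85 × 37.2 × 680) = 108.83 mm.
a = 108.83 > h_f = 85 mm: the block extends into the web. Split into flange-overhang and web parts.
C_f = 0.85 f'_c (b_f − b_w) h_f = 0.85 × 37.2 × (680 − 400) × 85 = 752556 N.
Remaining web compression depth: a_w = (T − C_f)/(0.85 f'_c b_w) = (2340000 − 752556)/(0.85 × 37.2 × 400) = 125.51 mm.
M_n = C_f(d − h_f/2) + (T − C_f)(d − a_w/2) = 752556 × (650 − 42.5) + 1587444 × (650 − 62.755) = 457.18 + 932.22 = 1389.40 × 10⁶ N·mm.
M_n = 1389.40 kN·m.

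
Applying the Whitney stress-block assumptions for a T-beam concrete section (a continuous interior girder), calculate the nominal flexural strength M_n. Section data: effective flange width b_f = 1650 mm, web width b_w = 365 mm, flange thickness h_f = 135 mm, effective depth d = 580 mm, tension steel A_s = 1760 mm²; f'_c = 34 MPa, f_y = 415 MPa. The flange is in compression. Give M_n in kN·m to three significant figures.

M_n ≈ 418 kN·m

Tension: T = A_s f_y = 1760 × 415 = 730400 N.
Try a within the flange: a = T/(0.85 f'_c b_f) = 730400/(0.85 × 34 × 1650) = 15.32 mm.
Since a = 15.32 ≤ h_f = 135 mm, the stress block lies entirely in the flange; analyse as a rectangular beam of width b_f.
M_n = T(d − a/2) = 730400 × (580 − 7.66) = 418.04 × 10⁶ N·mm.
M_n = 418.04 kN·m.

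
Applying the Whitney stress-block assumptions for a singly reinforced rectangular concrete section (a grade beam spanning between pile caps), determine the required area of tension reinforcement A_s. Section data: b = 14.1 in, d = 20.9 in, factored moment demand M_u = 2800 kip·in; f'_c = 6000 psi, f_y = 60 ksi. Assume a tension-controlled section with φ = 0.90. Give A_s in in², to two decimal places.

M_n = M_u/φ = 2800/0.90 = 3111.11 kip·in.
From M_n = 0.85 f'_c a b (d − a/2):
a = d − √(d² − 2M_n/(0.85 f'_c b)) = 20.9 − √(20.9² − 2 × 3111.11/(0.85 × 6 × 14.1)) = 2.184 in.
A_s = 0.85 f'_c a b / f_y = 0.85 × 6 × 2.184 × 14.1 / 60 = 2.618 in².

A_s ≈ 2.62 in²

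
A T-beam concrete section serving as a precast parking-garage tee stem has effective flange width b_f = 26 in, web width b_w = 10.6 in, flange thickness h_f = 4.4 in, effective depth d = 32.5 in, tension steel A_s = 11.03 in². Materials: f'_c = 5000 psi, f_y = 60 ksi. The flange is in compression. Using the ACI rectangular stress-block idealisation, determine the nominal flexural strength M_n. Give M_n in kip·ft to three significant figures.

Tension: T = A_s f_y = 11.03 × 60 = 661.8 kips.
Try a within the flange: a = T/(0.85 f'_c b_f) = 661.8/(0.85 × 5 × 26) = 5.989 in.
a = 5.989 > h_f = 4.4 in: the block extends into the web. Split into flange-overhang and web parts.
C_f = 0.85 f'_c (b_f − b_w) h_f = 0.85 × 5 × (26 − 10.6) × 4.4 = 288.0 kips.
Remaining web compression depth: a_w = (T − C_f)/(0.85 f'_c b_w) = (661.8 − 288.0)/(0.85 × 5 × 10.6) = 8.297 in.
M_n = C_f(d − h_f/2) + (T − C_f)(d − a_w/2) = 288.0 × (32.5 − 2.2) + 373.8 × (32.5 − 4.1485) = 8726.4 + 10597.8 = 19324.2 kip·in.
M_n = 19324.2/12 = 1610.35 kip·ft.

M_n ≈ 1610 kip·ft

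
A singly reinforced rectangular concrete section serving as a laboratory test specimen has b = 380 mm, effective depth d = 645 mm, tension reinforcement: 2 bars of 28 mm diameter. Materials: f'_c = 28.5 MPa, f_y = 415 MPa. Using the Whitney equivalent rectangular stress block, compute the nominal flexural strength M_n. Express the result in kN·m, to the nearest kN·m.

A_s = 2 × 616 = 1232 mm².
T = A_s f_y = 1232 × 415 = 511280 N = 511.28 kN.
From C = T: a = T/(0.85 f'_c b) = 511280/(0.85 × 28.5 × 380) = 55.54 mm.
M_n = T(d − a/2) = 511.28 kN × (645 − 27.77) mm = 315.58 kN·m.

M_n ≈ 316 kN·m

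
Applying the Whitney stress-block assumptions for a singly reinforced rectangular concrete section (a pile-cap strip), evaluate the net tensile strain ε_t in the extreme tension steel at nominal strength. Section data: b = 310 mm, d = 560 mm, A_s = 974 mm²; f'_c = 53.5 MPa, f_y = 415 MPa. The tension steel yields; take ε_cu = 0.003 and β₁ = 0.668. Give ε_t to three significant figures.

ε_t ≈ 0.0361

a = A_s f_y/(0.85 f'_c b) = 28.67 mm.
β₁ = 0.668, so c = a/β₁ = 28.67/0.668 = 42.92 mm.
From the linear strain diagram with ε_cu = 0.003: ε_t = 0.003 (d − c)/c = 0.003 × (560 − 42.92)/42.92 = 0.0361.
Since ε_t ≥ 0.005, the section is tension-controlled.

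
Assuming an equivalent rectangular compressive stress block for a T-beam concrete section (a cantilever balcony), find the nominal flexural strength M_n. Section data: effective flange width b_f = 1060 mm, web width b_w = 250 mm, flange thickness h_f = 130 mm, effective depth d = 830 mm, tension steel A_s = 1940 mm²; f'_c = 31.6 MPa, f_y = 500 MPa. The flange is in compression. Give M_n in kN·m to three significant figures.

M_n ≈ 789 kN·m

Tension: T = A_s f_y = 1940 × 500 = 970000 N.
Try a within the flange: a = T/(0.85 f'_c b_f) = 970000/(0.85 × 31.6 × 1060) = 34.07 mm.
Since a = 34.07 ≤ h_f = 130 mm, the stress block lies entirely in the flange; analyse as a rectangular beam of width b_f.
M_n = T(d − a/2) = 970000 × (830 − 17.035) = 788.58 × 10⁶ N·mm.
M_n = 788.58 kN·m.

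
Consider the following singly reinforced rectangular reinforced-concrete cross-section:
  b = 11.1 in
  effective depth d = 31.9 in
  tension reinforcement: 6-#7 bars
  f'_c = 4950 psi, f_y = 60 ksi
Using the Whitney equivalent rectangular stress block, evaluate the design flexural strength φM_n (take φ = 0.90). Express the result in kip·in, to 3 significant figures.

A_s = 6 × 0.6 = 3.6 in².
T = A_s f_y = 3.6 × 60 = 216 kips.
a = T/(0.85 f'_c b) = 216/(0.85 × 4.95 × 11.1) = 4.625 in.
M_n = T(d − a/2) = 216 × (31.9 − 2.3125) = 6390.9 kip·in.
φM_n = 0.90 × 6390.9 = 5751.8 kip·in.

φM_n ≈ 5750 kip·in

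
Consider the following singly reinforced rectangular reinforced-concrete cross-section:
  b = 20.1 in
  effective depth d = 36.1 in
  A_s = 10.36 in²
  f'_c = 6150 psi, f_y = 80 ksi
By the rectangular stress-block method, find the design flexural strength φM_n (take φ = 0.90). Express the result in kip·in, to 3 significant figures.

φM_n ≈ 24000 kip·in

T = A_s f_y = 10.36 × 80 = 828.8 kips.
a = T/(0.85 f'_c b) = 828.8/(0.85 × 6.15 × 20.1) = 7.888 in.
M_n = T(d − a/2) = 828.8 × (36.1 − 3.944) = 26650.9 kip·in.
φM_n = 0.90 × 26650.9 = 23985.8 kip·in.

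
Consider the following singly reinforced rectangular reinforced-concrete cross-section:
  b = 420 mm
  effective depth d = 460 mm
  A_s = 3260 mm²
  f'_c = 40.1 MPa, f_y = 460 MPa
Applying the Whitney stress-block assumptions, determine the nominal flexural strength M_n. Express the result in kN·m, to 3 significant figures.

M_n ≈ 611 kN·m

T = A_s f_y = 3260 × 460 = 1499600 N = 1499.6 kN.
From C = T: a = T/(0.85 f'_c b) = 1499600/(0.85 × 40.1 × 420) = 104.75 mm.
M_n = T(d − a/2) = 1499.6 kN × (460 − 52.375) mm = 611.27 kN·m.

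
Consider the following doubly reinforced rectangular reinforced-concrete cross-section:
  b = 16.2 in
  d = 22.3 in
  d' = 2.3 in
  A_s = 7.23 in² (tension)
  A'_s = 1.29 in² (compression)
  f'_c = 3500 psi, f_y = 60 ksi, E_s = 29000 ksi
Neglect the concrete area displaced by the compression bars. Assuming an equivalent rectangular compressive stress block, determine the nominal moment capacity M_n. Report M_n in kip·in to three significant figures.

Assume both steels yield.
a = (A_s − A'_s) f_y/(0.85 f'_c b) = (7.23 − 1.29) × 60/(0.85 × 3.5 × 16.2) = 7.395 in.
c = a/β₁ = 7.395/0.85 = 8.700 in; ε'_s = 0.003(c − d')/c = 0.0022 ≥ ε_y = 0.0021, so the compression steel yields.
M_n = (A_s − A'_s) f_y (d − a/2) + A'_s f_y (d − d') = 356.4 × (22.3 − 3.6975) + 77.4 × (22.3 − 2.3) = 6629.9 + 1548.0 = 8177.9 kip·in.

M_n ≈ 8180 kip·in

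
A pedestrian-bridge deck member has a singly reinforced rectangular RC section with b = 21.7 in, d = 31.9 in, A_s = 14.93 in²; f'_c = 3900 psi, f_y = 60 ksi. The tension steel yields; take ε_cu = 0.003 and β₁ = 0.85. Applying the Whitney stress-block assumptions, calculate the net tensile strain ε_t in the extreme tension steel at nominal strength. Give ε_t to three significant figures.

a = A_s f_y/(0.85 f'_c b) = 12.453 in.
β₁ = 0.85, so c = a/β₁ = 12.453/0.85 = 14.651 in.
From the linear strain diagram with ε_cu = 0.003: ε_t = 0.003 (d − c)/c = 0.003 × (31.9 − 14.651)/14.651 = 0.00353.
ε_t < 0.004 — the section is over-reinforced for flexure under ACI limits.

ε_t ≈ 0.00353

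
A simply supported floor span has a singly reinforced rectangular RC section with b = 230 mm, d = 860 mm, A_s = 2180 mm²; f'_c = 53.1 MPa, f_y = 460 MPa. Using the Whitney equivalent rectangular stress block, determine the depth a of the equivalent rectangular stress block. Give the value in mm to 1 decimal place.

T = A_s f_y = 2180 × 460 = 1002800 N = 1002.8 kN.
Setting C = 0.85 f'_c a b equal to T: a = 1002800/(0.85 × 53.1 × 230) = 96.6 mm.

a ≈ 96.6 mm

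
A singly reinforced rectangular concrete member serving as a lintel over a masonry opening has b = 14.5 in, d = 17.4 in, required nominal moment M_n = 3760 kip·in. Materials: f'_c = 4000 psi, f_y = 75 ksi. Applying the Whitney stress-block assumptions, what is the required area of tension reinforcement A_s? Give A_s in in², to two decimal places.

From M_n = 0.85 f'_c a b (d − a/2):
a = d − √(d² − 2M_n/(0.85 f'_c b)) = 17.4 − √(17.4² − 2 × 3760/(0.85 × 4 × 14.5)) = 5.143 in.
A_s = 0.85 f'_c a b / f_y = 0.85 × 4 × 5.143 × 14.5 / 75 = 3.381 in².

A_s ≈ 3.38 in²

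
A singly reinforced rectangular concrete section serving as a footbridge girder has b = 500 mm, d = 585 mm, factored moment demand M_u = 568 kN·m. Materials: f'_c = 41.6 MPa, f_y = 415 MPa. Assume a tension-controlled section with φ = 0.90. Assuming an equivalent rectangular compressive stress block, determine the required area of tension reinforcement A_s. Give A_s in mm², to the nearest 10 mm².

M_n = M_u/φ = 568/0.90 = 631.111 kN·m.
With M_n = 0.85 f'_c a b (d − a/2), solve the quadratic for a:
a = d − √(d² − 2M_n/(0.85 f'_c b)) = 585 − √(585² − 2 × 631.111×10⁶/(0.85 × 41.6 × 500)) = 64.58 mm.
A_s = 0.85 f'_c a b / f_y = 0.85 × 41.6 × 64.58 × 500 / 415 = 2751.3 mm².

A_s ≈ 2750 mm²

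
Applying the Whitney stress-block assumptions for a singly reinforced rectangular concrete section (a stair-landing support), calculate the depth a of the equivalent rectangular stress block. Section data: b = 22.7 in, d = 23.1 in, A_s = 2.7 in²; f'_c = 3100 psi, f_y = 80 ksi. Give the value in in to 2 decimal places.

T = A_s f_y = 2.7 × 80 = 216 kips.
a = T/(0.85 f'_c b) = 216/(0.85 × 3.1 × 22.7) = 3.61 in.

a ≈ 3.61 in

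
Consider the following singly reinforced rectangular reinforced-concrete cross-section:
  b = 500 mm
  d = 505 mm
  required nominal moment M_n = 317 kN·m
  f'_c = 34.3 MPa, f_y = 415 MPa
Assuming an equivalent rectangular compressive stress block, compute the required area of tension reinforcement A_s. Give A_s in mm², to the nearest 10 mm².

A_s ≈ 1580 mm²

With M_n = 0.85 f'_c a b (d − a/2), solve the quadratic for a:
a = d − √(d² − 2M_n/(0.85 f'_c b)) = 505 − √(505² − 2 × 317×10⁶/(0.85 × 34.3 × 500)) = 45.07 mm.
A_s = 0.85 f'_c a b / f_y = 0.85 × 34.3 × 45.07 × 500 / 415 = 1583.2 mm².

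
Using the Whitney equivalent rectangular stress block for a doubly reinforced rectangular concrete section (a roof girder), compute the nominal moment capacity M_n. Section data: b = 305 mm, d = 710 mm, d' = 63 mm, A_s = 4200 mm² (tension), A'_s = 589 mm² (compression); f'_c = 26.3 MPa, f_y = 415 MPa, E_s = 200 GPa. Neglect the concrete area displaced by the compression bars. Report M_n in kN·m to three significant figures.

M_n ≈ 1060 kN·m

Assume both tension and compression steel yield.
Net tension couple steel: A_s − A'_s = 3611 mm².
a = (A_s − A'_s) f_y / (0.85 f'_c b) = 1498565/(0.85 × 26.3 × 305) = 219.79 mm.
c = a/β₁ = 219.79/0.85 = 258.58 mm; ε'_s = 0.003(c − d')/c = 0.0023 ≥ f_y/E_s = 0.0021, so compression steel does yield.
M_n = (A_s − A'_s) f_y (d − a/2) + A'_s f_y (d − d') = [1498565 × (710 − 109.895) + 244435 × (710 − 63)] × 10⁻⁶ = 899.30 + 158.15 = 1057.45 kN·m.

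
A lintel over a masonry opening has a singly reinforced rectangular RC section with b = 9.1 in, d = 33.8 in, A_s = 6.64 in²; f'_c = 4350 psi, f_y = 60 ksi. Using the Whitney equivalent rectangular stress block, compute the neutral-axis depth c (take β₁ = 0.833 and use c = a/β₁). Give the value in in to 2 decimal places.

T = A_s f_y = 6.64 × 60 = 398.4 kips.
a = T/(0.85 f'_c b) = 398.4/(0.85 × 4.35 × 9.1) = 11.8405 in.
With β₁ = 0.833, c = a/β₁ = 11.8405/0.833 = 14.21 in.

c ≈ 14.21 in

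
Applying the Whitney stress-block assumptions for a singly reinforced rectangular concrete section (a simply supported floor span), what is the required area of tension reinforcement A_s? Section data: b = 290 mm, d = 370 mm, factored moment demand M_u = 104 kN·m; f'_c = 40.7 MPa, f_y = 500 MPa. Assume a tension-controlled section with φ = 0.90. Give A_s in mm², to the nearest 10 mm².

A_s ≈ 650 mm²

M_n = M_u/φ = 104/0.90 = 115.556 kN·m.
With M_n = 0.85 f'_c a b (d − a/2), solve the quadratic for a:
a = d − √(d² − 2M_n/(0.85 f'_c b)) = 370 − √(370² − 2 × 115.556×10⁶/(0.85 × 40.7 × 290)) = 32.56 mm.
A_s = 0.85 f'_c a b / f_y = 0.85 × 40.7 × 32.56 × 290 / 500 = 653.3 mm².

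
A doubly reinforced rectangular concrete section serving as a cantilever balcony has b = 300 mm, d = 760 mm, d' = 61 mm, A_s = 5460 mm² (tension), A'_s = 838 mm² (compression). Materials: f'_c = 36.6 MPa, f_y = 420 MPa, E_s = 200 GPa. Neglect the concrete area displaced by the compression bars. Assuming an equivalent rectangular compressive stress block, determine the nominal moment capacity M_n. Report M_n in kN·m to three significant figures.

M_n ≈ 1520 kN·m

Assume both tension and compression steel yield.
Net tension couple steel: A_s − A'_s = 4622 mm².
a = (A_s − A'_s) f_y / (0.85 f'_c b) = 1941240/(0.85 × 36.6 × 300) = 208.00 mm.
c = a/β₁ = 208.00/0.789 = 263.62 mm; ε'_s = 0.003(c − d')/c = 0.0023 ≥ f_y/E_s = 0.0021, so compression steel does yield.
M_n = (A_s − A'_s) f_y (d − a/2) + A'_s f_y (d − d') = [1941240 × (760 − 104) + 351960 × (760 − 61)] × 10⁻⁶ = 1273.45 + 246.02 = 1519.47 kN·m.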